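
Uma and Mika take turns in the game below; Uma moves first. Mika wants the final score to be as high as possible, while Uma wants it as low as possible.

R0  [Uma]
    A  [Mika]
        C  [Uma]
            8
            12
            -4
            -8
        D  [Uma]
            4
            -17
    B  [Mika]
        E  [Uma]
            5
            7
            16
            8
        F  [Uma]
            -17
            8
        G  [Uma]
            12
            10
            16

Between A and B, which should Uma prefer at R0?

C (Uma): min(8, 12, -4, -8) = -8
D (Uma): min(4, -17) = -17
A (Mika): max(-8, -17) = -8
E (Uma): min(5, 7, 16, 8) = 5
F (Uma): min(-17, 8) = -17
G (Uma): min(12, 10, 16) = 10
B (Mika): max(5, -17, 10) = 10
Uma prefers the lower value; A=-8, B=10. A is better since -8 < 10.

A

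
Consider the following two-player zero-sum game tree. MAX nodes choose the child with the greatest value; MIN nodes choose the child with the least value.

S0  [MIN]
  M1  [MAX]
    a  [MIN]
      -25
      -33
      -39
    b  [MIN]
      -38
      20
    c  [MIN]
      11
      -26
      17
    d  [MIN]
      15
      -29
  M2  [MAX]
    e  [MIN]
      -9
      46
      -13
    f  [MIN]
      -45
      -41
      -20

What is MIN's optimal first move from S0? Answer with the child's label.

M1

a (MIN): min(-25, -33, -39) = -39
b (MIN): min(-38, 20) = -38
c (MIN): min(11, -26, 17) = -26
d (MIN): min(15, -29) = -29
M1 (MAX): max(-39, -38, -26, -29) = -26
e (MIN): min(-9, 46, -13) = -13
f (MIN): min(-45, -41, -20) = -45
M2 (MAX): max(-13, -45) = -13
S0 (MIN): min(-26, -13) = -26
MIN at S0 wants the lowest of {M1=-26, M2=-13}, so chooses M1.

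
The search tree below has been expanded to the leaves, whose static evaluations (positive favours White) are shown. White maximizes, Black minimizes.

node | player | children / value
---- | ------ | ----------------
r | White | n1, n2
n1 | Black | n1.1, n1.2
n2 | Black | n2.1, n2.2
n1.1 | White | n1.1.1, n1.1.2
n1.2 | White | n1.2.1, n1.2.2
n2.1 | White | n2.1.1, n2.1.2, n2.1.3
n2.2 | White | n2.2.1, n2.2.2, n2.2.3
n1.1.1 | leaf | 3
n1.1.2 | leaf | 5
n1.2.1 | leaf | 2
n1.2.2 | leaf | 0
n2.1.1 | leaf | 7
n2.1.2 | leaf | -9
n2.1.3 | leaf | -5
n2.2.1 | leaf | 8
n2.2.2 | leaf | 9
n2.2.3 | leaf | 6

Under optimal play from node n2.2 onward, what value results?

n2.2 (White): max(8, 9, 6) = 9

9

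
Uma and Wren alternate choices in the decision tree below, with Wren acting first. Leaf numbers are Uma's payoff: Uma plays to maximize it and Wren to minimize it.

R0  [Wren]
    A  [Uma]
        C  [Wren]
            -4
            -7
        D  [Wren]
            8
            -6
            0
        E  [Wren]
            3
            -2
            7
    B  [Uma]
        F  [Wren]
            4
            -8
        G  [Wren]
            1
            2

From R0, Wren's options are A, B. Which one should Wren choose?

C (Wren): min(-4, -7) = -7
D (Wren): min(8, -6, 0) = -6
E (Wren): min(3, -2, 7) = -2
A (Uma): max(-7, -6, -2) = -2
F (Wren): min(4, -8) = -8
G (Wren): min(1, 2) = 1
B (Uma): max(-8, 1) = 1
R0 (Wren): min(-2, 1) = -2
Wren at R0 wants the lowest of {A=-2, B=1}, so chooses A.

A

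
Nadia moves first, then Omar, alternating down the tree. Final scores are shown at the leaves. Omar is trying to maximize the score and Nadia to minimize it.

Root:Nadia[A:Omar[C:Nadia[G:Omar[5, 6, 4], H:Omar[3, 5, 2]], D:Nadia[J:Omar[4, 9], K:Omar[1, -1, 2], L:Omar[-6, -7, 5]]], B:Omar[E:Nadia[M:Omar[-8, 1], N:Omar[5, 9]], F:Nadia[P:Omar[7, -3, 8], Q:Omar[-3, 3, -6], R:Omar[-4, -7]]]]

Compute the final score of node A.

G (Omar): max(5, 6, 4) = 6
H (Omar): max(3, 5, 2) = 5
C (Nadia): min(6, 5) = 5
J (Omar): max(4, 9) = 9
K (Omar): max(1, -1, 2) = 2
L (Omar): max(-6, -7, 5) = 5
D (Nadia): min(9, 2, 5) = 2
A (Omar): max(5, 2) = 5

5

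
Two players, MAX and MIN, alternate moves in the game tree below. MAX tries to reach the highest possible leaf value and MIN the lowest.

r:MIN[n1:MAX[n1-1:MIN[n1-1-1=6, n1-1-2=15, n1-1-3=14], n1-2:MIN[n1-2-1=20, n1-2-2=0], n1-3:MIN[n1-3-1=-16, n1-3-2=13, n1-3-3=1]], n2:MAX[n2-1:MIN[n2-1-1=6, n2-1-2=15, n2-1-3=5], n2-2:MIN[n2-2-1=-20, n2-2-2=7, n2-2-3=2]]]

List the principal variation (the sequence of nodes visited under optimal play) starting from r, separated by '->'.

r -> n2 -> n2-1 -> n2-1-3

n1-1 (MIN): min(6, 15, 14) = 6
n1-2 (MIN): min(20, 0) = 0
n1-3 (MIN): min(-16, 13, 1) = -16
n1 (MAX): max(6, 0, -16) = 6
n2-1 (MIN): min(6, 15, 5) = 5
n2-2 (MIN): min(-20, 7, 2) = -20
n2 (MAX): max(5, -20) = 5
r (MIN): min(6, 5) = 5
At r, MIN picks n2 (lowest: 5).
At n2, MAX picks n2-1 (highest: 5).
At n2-1, MIN picks n2-1-3 (lowest: 5).
Terminal value 5.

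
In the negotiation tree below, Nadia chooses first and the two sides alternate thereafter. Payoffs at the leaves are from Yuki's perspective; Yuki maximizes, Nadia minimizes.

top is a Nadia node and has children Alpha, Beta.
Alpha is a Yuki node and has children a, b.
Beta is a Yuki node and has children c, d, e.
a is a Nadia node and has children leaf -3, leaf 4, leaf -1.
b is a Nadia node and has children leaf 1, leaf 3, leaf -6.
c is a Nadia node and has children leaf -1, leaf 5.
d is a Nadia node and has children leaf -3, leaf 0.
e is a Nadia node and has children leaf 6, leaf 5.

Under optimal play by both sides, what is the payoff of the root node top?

a (Nadia): min(-3, 4, -1) = -3
b (Nadia): min(1, 3, -6) = -6
Alpha (Yuki): max(-3, -6) = -3
c (Nadia): min(-1, 5) = -1
d (Nadia): min(-3, 0) = -3
e (Nadia): min(6, 5) = 5
Beta (Yuki): max(-1, -3, 5) = 5
top (Nadia): min(-3, 5) = -3

-3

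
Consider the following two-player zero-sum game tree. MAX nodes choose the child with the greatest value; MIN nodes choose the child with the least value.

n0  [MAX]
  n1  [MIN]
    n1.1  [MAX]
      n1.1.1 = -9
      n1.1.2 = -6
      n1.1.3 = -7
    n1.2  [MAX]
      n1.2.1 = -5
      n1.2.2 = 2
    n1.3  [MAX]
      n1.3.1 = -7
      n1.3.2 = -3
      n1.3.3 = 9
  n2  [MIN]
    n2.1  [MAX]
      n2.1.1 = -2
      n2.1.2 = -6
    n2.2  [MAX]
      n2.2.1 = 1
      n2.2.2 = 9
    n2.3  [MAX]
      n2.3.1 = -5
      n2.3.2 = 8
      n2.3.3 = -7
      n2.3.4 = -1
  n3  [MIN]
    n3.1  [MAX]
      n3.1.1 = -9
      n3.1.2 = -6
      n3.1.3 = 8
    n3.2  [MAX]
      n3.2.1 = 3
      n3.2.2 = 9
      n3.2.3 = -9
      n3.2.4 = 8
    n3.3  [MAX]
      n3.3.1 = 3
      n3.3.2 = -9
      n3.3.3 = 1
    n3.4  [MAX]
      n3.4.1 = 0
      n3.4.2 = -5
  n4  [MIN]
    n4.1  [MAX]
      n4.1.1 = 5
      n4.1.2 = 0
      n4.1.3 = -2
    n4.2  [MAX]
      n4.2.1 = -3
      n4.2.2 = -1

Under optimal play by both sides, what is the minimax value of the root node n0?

n1.1 (MAX): max(-9, -6, -7) = -6
n1.2 (MAX): max(-5, 2) = 2
n1.3 (MAX): max(-7, -3, 9) = 9
n1 (MIN): min(-6, 2, 9) = -6
n2.1 (MAX): max(-2, -6) = -2
n2.2 (MAX): max(1, 9) = 9
n2.3 (MAX): max(-5, 8, -7, -1) = 8
n2 (MIN): min(-2, 9, 8) = -2
n3.1 (MAX): max(-9, -6, 8) = 8
n3.2 (MAX): max(3, 9, -9, 8) = 9
n3.3 (MAX): max(3, -9, 1) = 3
n3.4 (MAX): max(0, -5) = 0
n3 (MIN): min(8, 9, 3, 0) = 0
n4.1 (MAX): max(5, 0, -2) = 5
n4.2 (MAX): max(-3, -1) = -1
n4 (MIN): min(5, -1) = -1
n0 (MAX): max(-6, -2, 0, -1) = 0

0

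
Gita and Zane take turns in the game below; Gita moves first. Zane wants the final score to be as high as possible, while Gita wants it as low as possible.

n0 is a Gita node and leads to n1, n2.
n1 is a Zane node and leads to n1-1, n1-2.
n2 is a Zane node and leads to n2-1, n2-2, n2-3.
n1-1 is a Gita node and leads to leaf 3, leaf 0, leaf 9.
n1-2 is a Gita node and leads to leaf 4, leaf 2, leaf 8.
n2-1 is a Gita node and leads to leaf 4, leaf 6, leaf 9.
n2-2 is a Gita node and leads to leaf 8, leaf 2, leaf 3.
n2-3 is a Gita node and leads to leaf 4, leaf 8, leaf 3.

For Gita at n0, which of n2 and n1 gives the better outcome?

n1

n2-1 (Gita): min(4, 6, 9) = 4
n2-2 (Gita): min(8, 2, 3) = 2
n2-3 (Gita): min(4, 8, 3) = 3
n2 (Zane): max(4, 2, 3) = 4
n1-1 (Gita): min(3, 0, 9) = 0
n1-2 (Gita): min(4, 2, 8) = 2
n1 (Zane): max(0, 2) = 2
Gita prefers the lower value; n2=4, n1=2. n1 is better since 2 < 4.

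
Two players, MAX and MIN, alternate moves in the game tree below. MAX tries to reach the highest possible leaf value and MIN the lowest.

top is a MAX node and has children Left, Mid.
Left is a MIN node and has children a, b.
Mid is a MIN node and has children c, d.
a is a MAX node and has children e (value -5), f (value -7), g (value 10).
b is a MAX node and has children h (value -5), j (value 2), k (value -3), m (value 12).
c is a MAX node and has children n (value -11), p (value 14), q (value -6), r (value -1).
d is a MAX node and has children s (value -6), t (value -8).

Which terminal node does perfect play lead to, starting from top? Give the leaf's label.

a (MAX): max(-5, -7, 10) = 10
b (MAX): max(-5, 2, -3, 12) = 12
Left (MIN): min(10, 12) = 10
c (MAX): max(-11, 14, -6, -1) = 14
d (MAX): max(-6, -8) = -6
Mid (MIN): min(14, -6) = -6
top (MAX): max(10, -6) = 10
At top, MAX picks Left (highest: 10).
At Left, MIN picks a (lowest: 10).
At a, MAX picks g (highest: 10).
Terminal value 10.

g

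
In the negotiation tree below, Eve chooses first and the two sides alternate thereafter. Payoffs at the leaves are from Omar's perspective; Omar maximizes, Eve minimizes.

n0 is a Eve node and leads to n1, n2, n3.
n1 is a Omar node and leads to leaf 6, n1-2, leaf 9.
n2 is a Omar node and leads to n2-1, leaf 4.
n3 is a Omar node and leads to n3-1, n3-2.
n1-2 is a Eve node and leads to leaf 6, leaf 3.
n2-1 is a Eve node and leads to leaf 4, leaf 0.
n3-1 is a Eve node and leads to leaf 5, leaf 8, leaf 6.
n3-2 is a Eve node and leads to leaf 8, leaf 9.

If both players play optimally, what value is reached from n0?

n1-2 (Eve): min(6, 3) = 3
n1 (Omar): max(6, 3, 9) = 9
n2-1 (Eve): min(4, 0) = 0
n2 (Omar): max(0, 4) = 4
n3-1 (Eve): min(5, 8, 6) = 5
n3-2 (Eve): min(8, 9) = 8
n3 (Omar): max(5, 8) = 8
n0 (Eve): min(9, 4, 8) = 4

4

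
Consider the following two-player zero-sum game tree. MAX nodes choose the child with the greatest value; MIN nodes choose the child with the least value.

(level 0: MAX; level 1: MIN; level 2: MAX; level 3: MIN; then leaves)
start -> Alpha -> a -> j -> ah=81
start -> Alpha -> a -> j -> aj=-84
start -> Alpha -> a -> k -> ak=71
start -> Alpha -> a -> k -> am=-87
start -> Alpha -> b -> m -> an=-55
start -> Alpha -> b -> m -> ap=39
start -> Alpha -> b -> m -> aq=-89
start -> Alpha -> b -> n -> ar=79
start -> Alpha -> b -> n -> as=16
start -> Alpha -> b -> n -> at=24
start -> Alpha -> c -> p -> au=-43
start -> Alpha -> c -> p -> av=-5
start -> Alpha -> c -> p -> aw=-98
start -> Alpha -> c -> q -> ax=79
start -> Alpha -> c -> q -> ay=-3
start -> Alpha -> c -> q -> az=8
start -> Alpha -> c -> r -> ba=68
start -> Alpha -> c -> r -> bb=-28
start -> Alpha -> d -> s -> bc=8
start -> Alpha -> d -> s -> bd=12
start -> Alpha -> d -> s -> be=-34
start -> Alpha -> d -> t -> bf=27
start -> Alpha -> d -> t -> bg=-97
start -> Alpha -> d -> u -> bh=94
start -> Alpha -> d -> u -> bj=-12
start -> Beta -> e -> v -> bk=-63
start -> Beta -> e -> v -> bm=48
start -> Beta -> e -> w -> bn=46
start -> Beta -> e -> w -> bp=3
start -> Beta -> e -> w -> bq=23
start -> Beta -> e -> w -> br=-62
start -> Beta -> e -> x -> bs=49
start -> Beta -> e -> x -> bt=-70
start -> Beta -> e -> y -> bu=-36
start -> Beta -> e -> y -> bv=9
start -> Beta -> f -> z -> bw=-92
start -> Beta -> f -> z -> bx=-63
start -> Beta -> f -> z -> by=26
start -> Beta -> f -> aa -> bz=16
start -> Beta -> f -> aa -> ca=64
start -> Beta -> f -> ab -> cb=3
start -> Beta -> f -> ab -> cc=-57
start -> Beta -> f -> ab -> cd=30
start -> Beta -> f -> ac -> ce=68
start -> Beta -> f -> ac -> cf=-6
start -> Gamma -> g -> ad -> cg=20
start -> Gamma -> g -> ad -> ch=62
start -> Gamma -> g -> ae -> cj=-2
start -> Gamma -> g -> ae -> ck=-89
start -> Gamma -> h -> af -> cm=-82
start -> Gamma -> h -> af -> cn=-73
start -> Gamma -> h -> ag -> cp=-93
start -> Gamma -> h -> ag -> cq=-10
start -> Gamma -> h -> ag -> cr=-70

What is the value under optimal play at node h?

-82

af (MIN): min(-82, -73) = -82
ag (MIN): min(-93, -10, -70) = -93
h (MAX): max(-82, -93) = -82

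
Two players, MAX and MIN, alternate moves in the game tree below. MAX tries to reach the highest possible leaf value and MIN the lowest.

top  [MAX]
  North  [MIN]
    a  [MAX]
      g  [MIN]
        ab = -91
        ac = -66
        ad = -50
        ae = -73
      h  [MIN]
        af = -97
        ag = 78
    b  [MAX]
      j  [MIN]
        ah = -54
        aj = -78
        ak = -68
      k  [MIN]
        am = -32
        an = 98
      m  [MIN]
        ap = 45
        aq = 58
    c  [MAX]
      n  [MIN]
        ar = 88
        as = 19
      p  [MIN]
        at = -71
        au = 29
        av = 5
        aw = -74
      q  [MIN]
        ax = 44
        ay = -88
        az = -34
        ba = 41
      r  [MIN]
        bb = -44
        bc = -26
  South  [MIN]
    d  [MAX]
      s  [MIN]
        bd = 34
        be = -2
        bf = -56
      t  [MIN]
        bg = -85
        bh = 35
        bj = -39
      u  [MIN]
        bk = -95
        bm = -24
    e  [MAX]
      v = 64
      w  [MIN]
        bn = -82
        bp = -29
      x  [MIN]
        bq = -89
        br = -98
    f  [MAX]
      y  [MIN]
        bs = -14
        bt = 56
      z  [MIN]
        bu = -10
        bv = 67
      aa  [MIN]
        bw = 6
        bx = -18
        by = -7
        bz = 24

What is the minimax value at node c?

n (MIN): min(88, 19) = 19
p (MIN): min(-71, 29, 5, -74) = -74
q (MIN): min(44, -88, -34, 41) = -88
r (MIN): min(-44, -26) = -44
c (MAX): max(19, -74, -88, -44) = 19

19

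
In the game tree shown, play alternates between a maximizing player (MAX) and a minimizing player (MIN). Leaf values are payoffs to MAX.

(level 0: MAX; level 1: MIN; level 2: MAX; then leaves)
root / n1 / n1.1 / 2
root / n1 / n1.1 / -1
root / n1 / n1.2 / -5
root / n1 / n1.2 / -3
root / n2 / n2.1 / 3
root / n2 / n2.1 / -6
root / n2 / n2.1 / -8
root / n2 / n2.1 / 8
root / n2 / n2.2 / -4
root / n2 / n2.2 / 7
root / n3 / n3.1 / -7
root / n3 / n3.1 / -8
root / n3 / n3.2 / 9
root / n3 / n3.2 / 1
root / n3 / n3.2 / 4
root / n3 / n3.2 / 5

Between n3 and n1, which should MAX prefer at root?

n1

n3.1 (MAX): max(-7, -8) = -7
n3.2 (MAX): max(9, 1, 4, 5) = 9
n3 (MIN): min(-7, 9) = -7
n1.1 (MAX): max(2, -1) = 2
n1.2 (MAX): max(-5, -3) = -3
n1 (MIN): min(2, -3) = -3
MAX prefers the higher value; n3=-7, n1=-3. n1 is better since -3 > -7.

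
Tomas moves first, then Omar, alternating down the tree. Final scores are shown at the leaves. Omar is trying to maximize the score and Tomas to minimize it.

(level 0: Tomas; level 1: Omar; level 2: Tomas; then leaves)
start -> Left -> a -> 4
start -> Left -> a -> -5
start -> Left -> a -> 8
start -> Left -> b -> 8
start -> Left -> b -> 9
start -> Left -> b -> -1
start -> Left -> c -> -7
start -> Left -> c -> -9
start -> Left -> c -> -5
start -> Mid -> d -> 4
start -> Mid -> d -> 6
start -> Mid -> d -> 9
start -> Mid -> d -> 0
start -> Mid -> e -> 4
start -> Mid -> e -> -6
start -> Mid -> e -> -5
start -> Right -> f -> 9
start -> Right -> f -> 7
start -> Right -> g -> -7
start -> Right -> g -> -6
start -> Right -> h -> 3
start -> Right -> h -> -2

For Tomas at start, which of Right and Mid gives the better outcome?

Mid

f (Tomas): min(9, 7) = 7
g (Tomas): min(-7, -6) = -7
h (Tomas): min(3, -2) = -2
Right (Omar): max(7, -7, -2) = 7
d (Tomas): min(4, 6, 9, 0) = 0
e (Tomas): min(4, -6, -5) = -6
Mid (Omar): max(0, -6) = 0
Tomas prefers the lower value; Right=7, Mid=0. Mid is better since 0 < 7.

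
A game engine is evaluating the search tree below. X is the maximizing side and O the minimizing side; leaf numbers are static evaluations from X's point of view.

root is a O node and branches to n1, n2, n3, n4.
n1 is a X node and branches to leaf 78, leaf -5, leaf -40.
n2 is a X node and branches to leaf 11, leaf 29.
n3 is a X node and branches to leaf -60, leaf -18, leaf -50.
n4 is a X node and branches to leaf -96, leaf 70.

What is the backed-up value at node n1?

n1 (X): max(78, -5, -40) = 78

78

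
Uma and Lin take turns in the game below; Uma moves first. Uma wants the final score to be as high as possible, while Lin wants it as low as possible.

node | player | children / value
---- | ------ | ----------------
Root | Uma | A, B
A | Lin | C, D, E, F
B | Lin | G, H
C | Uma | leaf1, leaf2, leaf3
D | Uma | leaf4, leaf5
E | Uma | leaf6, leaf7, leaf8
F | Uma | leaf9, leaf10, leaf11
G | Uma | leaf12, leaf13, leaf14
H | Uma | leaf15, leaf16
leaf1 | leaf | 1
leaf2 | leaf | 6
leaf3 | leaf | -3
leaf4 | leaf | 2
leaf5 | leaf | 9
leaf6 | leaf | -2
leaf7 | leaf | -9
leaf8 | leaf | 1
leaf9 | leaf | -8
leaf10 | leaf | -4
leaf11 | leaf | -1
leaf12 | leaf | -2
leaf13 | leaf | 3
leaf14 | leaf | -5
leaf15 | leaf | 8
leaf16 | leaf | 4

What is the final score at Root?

C (Uma): max(1, 6, -3) = 6
D (Uma): max(2, 9) = 9
E (Uma): max(-2, -9, 1) = 1
F (Uma): max(-8, -4, -1) = -1
A (Lin): min(6, 9, 1, -1) = -1
G (Uma): max(-2, 3, -5) = 3
H (Uma): max(8, 4) = 8
B (Lin): min(3, 8) = 3
Root (Uma): max(-1, 3) = 3

3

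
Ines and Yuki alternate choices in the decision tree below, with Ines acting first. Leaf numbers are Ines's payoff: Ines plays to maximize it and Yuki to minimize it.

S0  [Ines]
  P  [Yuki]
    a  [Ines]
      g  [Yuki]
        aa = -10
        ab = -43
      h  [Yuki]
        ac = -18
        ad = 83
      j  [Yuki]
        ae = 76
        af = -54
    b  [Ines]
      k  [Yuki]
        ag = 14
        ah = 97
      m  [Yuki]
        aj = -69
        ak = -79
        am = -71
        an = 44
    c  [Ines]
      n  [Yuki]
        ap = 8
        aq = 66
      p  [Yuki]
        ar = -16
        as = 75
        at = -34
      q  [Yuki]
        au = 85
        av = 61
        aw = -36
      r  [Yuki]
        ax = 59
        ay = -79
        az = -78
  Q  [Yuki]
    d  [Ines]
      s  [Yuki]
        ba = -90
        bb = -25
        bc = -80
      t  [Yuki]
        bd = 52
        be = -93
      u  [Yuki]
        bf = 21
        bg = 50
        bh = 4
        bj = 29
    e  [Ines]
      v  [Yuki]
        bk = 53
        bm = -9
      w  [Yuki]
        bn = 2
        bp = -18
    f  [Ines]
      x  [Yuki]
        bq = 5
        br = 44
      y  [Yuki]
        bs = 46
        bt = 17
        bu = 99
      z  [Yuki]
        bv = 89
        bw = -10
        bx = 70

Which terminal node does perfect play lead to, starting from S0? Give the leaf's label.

bm

g (Yuki): min(-10, -43) = -43
h (Yuki): min(-18, 83) = -18
j (Yuki): min(76, -54) = -54
a (Ines): max(-43, -18, -54) = -18
k (Yuki): min(14, 97) = 14
m (Yuki): min(-69, -79, -71, 44) = -79
b (Ines): max(14, -79) = 14
n (Yuki): min(8, 66) = 8
p (Yuki): min(-16, 75, -34) = -34
q (Yuki): min(85, 61, -36) = -36
r (Yuki): min(59, -79, -78) = -79
c (Ines): max(8, -34, -36, -79) = 8
P (Yuki): min(-18, 14, 8) = -18
s (Yuki): min(-90, -25, -80) = -90
t (Yuki): min(52, -93) = -93
u (Yuki): min(21, 50, 4, 29) = 4
d (Ines): max(-90, -93, 4) = 4
v (Yuki): min(53, -9) = -9
w (Yuki): min(2, -18) = -18
e (Ines): max(-9, -18) = -9
x (Yuki): min(5, 44) = 5
y (Yuki): min(46, 17, 99) = 17
z (Yuki): min(89, -10, 70) = -10
f (Ines): max(5, 17, -10) = 17
Q (Yuki): min(4, -9, 17) = -9
S0 (Ines): max(-18, -9) = -9
At S0, Ines picks Q (highest: -9).
At Q, Yuki picks e (lowest: -9).
At e, Ines picks v (highest: -9).
At v, Yuki picks bm (lowest: -9).
Terminal value -9.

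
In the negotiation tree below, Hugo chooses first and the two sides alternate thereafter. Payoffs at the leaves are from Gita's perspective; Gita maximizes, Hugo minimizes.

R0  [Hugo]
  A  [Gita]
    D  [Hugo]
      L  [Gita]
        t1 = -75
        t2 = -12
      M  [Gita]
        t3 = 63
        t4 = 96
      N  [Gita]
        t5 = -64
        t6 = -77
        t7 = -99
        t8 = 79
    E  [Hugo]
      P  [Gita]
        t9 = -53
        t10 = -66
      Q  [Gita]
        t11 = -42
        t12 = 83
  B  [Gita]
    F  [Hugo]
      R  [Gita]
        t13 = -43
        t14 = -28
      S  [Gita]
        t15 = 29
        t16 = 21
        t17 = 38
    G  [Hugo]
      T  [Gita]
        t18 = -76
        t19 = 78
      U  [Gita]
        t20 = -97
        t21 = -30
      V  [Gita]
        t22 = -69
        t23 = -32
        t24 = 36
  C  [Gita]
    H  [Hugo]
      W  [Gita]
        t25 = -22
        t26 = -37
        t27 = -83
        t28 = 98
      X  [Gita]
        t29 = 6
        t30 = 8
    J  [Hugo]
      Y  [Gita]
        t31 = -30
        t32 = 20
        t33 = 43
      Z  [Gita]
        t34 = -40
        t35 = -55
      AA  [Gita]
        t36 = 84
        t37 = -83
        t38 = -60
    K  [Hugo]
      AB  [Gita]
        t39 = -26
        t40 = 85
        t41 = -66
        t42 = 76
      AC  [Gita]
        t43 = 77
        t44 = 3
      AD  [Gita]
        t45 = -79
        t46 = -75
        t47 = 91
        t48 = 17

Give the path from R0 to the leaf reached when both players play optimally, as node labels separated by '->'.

R0 -> B -> F -> R -> t14

L (Gita): max(-75, -12) = -12
M (Gita): max(63, 96) = 96
N (Gita): max(-64, -77, -99, 79) = 79
D (Hugo): min(-12, 96, 79) = -12
P (Gita): max(-53, -66) = -53
Q (Gita): max(-42, 83) = 83
E (Hugo): min(-53, 83) = -53
A (Gita): max(-12, -53) = -12
R (Gita): max(-43, -28) = -28
S (Gita): max(29, 21, 38) = 38
F (Hugo): min(-28, 38) = -28
T (Gita): max(-76, 78) = 78
U (Gita): max(-97, -30) = -30
V (Gita): max(-69, -32, 36) = 36
G (Hugo): min(78, -30, 36) = -30
B (Gita): max(-28, -30) = -28
W (Gita): max(-22, -37, -83, 98) = 98
X (Gita): max(6, 8) = 8
H (Hugo): min(98, 8) = 8
Y (Gita): max(-30, 20, 43) = 43
Z (Gita): max(-40, -55) = -40
AA (Gita): max(84, -83, -60) = 84
J (Hugo): min(43, -40, 84) = -40
AB (Gita): max(-26, 85, -66, 76) = 85
AC (Gita): max(77, 3) = 77
AD (Gita): max(-79, -75, 91, 17) = 91
K (Hugo): min(85, 77, 91) = 77
C (Gita): max(8, -40, 77) = 77
R0 (Hugo): min(-12, -28, 77) = -28
At R0, Hugo picks B (lowest: -28).
At B, Gita picks F (highest: -28).
At F, Hugo picks R (lowest: -28).
At R, Gita picks t14 (highest: -28).
Terminal value -28.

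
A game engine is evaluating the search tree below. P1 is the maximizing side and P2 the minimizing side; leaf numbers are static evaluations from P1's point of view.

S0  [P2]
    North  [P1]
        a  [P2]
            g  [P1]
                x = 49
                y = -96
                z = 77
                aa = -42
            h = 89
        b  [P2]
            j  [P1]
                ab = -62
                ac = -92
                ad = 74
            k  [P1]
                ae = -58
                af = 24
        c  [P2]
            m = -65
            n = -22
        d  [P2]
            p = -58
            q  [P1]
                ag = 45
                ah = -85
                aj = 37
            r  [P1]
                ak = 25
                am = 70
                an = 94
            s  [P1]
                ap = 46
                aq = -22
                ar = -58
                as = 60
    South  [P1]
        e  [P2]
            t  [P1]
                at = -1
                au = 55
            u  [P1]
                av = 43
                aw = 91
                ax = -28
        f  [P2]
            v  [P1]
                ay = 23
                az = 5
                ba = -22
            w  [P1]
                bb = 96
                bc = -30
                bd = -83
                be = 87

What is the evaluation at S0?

55

g (P1): max(49, -96, 77, -42) = 77
a (P2): min(77, 89) = 77
j (P1): max(-62, -92, 74) = 74
k (P1): max(-58, 24) = 24
b (P2): min(74, 24) = 24
c (P2): min(-65, -22) = -65
q (P1): max(45, -85, 37) = 45
r (P1): max(25, 70, 94) = 94
s (P1): max(46, -22, -58, 60) = 60
d (P2): min(-58, 45, 94, 60) = -58
North (P1): max(77, 24, -65, -58) = 77
t (P1): max(-1, 55) = 55
u (P1): max(43, 91, -28) = 91
e (P2): min(55, 91) = 55
v (P1): max(23, 5, -22) = 23
w (P1): max(96, -30, -83, 87) = 96
f (P2): min(23, 96) = 23
South (P1): max(55, 23) = 55
S0 (P2): min(77, 55) = 55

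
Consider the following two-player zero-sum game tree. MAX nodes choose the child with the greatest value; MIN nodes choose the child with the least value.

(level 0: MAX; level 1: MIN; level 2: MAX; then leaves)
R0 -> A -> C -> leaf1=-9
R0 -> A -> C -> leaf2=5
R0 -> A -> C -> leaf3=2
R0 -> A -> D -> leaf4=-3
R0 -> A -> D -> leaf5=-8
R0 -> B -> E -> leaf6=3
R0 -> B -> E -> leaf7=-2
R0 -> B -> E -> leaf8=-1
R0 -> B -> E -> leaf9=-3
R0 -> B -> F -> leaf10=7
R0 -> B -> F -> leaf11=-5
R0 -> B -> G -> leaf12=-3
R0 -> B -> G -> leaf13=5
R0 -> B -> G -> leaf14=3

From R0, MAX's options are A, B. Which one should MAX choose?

B

C (MAX): max(-9, 5, 2) = 5
D (MAX): max(-3, -8) = -3
A (MIN): min(5, -3) = -3
E (MAX): max(3, -2, -1, -3) = 3
F (MAX): max(7, -5) = 7
G (MAX): max(-3, 5, 3) = 5
B (MIN): min(3, 7, 5) = 3
R0 (MAX): max(-3, 3) = 3
MAX at R0 wants the highest of {A=-3, B=3}, so chooses B.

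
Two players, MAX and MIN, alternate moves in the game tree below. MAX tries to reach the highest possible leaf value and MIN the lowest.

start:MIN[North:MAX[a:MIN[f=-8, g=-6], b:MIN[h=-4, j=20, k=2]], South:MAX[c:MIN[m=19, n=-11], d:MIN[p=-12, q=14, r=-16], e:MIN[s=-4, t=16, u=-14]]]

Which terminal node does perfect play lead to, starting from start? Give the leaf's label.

n

a (MIN): min(-8, -6) = -8
b (MIN): min(-4, 20, 2) = -4
North (MAX): max(-8, -4) = -4
c (MIN): min(19, -11) = -11
d (MIN): min(-12, 14, -16) = -16
e (MIN): min(-4, 16, -14) = -14
South (MAX): max(-11, -16, -14) = -11
start (MIN): min(-4, -11) = -11
At start, MIN picks South (lowest: -11).
At South, MAX picks c (highest: -11).
At c, MIN picks n (lowest: -11).
Terminal value -11.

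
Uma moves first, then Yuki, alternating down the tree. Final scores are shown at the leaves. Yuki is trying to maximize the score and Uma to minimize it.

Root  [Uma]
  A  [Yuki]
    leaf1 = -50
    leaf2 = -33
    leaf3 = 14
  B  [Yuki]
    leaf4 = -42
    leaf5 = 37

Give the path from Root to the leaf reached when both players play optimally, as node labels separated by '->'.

Root -> A -> leaf3

A (Yuki): max(-50, -33, 14) = 14
B (Yuki): max(-42, 37) = 37
Root (Uma): min(14, 37) = 14
At Root, Uma picks A (lowest: 14).
At A, Yuki picks leaf3 (highest: 14).
Terminal value 14.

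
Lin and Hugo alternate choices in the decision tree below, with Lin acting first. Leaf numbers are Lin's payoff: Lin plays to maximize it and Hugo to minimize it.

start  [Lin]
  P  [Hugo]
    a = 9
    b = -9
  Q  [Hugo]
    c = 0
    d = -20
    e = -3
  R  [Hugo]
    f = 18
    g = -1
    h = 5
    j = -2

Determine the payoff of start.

P (Hugo): min(9, -9) = -9
Q (Hugo): min(0, -20, -3) = -20
R (Hugo): min(18, -1, 5, -2) = -2
start (Lin): max(-9, -20, -2) = -2

-2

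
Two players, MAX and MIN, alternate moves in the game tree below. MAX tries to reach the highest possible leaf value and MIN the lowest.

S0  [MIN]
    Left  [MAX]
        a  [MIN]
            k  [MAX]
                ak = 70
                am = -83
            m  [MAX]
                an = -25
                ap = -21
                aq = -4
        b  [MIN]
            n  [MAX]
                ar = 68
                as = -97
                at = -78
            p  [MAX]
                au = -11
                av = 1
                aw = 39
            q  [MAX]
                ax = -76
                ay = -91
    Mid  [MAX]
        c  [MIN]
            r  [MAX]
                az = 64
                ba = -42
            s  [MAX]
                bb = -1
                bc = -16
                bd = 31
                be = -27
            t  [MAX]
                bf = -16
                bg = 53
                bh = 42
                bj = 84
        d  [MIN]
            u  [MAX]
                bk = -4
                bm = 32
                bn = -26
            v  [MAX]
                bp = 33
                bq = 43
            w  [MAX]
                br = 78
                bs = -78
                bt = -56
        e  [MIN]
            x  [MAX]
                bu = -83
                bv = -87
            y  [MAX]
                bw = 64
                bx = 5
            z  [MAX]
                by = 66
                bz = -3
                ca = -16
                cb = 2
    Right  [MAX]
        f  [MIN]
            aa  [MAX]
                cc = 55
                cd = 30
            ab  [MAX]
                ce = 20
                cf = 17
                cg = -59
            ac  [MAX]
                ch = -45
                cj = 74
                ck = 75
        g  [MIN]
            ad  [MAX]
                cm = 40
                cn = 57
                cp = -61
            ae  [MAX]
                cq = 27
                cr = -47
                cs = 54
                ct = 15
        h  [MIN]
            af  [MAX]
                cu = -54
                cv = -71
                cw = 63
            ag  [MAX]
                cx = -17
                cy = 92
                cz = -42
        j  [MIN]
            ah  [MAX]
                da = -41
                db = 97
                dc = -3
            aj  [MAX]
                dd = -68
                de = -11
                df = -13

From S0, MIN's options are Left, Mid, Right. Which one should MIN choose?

k (MAX): max(70, -83) = 70
m (MAX): max(-25, -21, -4) = -4
a (MIN): min(70, -4) = -4
n (MAX): max(68, -97, -78) = 68
p (MAX): max(-11, 1, 39) = 39
q (MAX): max(-76, -91) = -76
b (MIN): min(68, 39, -76) = -76
Left (MAX): max(-4, -76) = -4
r (MAX): max(64, -42) = 64
s (MAX): max(-1, -16, 31, -27) = 31
t (MAX): max(-16, 53, 42, 84) = 84
c (MIN): min(64, 31, 84) = 31
u (MAX): max(-4, 32, -26) = 32
v (MAX): max(33, 43) = 43
w (MAX): max(78, -78, -56) = 78
d (MIN): min(32, 43, 78) = 32
x (MAX): max(-83, -87) = -83
y (MAX): max(64, 5) = 64
z (MAX): max(66, -3, -16, 2) = 66
e (MIN): min(-83, 64, 66) = -83
Mid (MAX): max(31, 32, -83) = 32
aa (MAX): max(55, 30) = 55
ab (MAX): max(20, 17, -59) = 20
ac (MAX): max(-45, 74, 75) = 75
f (MIN): min(55, 20, 75) = 20
ad (MAX): max(40, 57, -61) = 57
ae (MAX): max(27, -47, 54, 15) = 54
g (MIN): min(57, 54) = 54
af (MAX): max(-54, -71, 63) = 63
ag (MAX): max(-17, 92, -42) = 92
h (MIN): min(63, 92) = 63
ah (MAX): max(-41, 97, -3) = 97
aj (MAX): max(-68, -11, -13) = -11
j (MIN): min(97, -11) = -11
Right (MAX): max(20, 54, 63, -11) = 63
S0 (MIN): min(-4, 32, 63) = -4
MIN at S0 wants the lowest of {Left=-4, Mid=32, Right=63}, so chooses Left.

Left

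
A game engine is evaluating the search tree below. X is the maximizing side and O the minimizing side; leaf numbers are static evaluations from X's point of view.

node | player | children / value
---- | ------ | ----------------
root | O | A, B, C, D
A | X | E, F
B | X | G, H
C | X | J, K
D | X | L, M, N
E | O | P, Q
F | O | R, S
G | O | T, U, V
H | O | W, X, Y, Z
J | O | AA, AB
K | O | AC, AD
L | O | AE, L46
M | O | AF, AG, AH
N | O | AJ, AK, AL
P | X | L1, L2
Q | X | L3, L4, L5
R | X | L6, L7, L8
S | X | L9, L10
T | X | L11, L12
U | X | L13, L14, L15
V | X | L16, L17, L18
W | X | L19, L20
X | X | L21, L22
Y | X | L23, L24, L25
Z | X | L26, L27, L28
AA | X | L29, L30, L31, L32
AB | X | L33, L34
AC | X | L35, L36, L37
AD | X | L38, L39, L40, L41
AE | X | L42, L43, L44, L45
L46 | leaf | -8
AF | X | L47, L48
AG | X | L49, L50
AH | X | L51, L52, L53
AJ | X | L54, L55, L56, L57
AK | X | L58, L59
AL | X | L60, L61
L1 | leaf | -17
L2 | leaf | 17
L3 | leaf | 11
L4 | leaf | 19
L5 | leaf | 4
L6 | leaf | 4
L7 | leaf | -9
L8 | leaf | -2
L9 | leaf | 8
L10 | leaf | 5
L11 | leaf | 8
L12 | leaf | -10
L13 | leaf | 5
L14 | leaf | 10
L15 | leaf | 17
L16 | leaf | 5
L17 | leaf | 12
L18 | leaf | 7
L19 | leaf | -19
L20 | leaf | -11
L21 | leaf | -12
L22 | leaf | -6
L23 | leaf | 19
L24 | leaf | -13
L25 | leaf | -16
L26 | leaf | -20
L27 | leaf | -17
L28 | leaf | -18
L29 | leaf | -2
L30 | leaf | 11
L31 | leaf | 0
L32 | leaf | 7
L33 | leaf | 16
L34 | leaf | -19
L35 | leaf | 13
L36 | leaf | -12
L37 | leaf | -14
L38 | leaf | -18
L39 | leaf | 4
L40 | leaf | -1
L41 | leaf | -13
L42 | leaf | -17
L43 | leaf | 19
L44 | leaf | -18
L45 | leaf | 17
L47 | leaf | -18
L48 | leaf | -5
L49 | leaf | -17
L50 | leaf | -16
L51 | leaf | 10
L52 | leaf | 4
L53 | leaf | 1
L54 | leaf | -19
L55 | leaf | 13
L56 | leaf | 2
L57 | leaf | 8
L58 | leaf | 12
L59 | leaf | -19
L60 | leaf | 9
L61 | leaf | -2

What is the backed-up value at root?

8

P (X): max(-17, 17) = 17
Q (X): max(11, 19, 4) = 19
E (O): min(17, 19) = 17
R (X): max(4, -9, -2) = 4
S (X): max(8, 5) = 8
F (O): min(4, 8) = 4
A (X): max(17, 4) = 17
T (X): max(8, -10) = 8
U (X): max(5, 10, 17) = 17
V (X): max(5, 12, 7) = 12
G (O): min(8, 17, 12) = 8
W (X): max(-19, -11) = -11
X (X): max(-12, -6) = -6
Y (X): max(19, -13, -16) = 19
Z (X): max(-20, -17, -18) = -17
H (O): min(-11, -6, 19, -17) = -17
B (X): max(8, -17) = 8
AA (X): max(-2, 11, 0, 7) = 11
AB (X): max(16, -19) = 16
J (O): min(11, 16) = 11
AC (X): max(13, -12, -14) = 13
AD (X): max(-18, 4, -1, -13) = 4
K (O): min(13, 4) = 4
C (X): max(11, 4) = 11
AE (X): max(-17, 19, -18, 17) = 19
L (O): min(19, -8) = -8
AF (X): max(-18, -5) = -5
AG (X): max(-17, -16) = -16
AH (X): max(10, 4, 1) = 10
M (O): min(-5, -16, 10) = -16
AJ (X): max(-19, 13, 2, 8) = 13
AK (X): max(12, -19) = 12
AL (X): max(9, -2) = 9
N (O): min(13, 12, 9) = 9
D (X): max(-8, -16, 9) = 9
root (O): min(17, 8, 11, 9) = 8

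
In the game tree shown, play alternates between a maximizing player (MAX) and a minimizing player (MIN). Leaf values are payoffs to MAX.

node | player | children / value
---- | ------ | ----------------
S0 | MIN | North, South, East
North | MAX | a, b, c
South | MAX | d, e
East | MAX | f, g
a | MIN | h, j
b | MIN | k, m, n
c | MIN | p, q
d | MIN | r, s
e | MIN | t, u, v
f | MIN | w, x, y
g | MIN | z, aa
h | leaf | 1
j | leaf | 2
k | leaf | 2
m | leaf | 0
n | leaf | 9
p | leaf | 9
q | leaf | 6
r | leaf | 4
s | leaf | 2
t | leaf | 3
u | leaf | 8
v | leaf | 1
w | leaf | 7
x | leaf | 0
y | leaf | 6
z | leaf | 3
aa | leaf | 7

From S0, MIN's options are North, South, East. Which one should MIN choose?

South

a (MIN): min(1, 2) = 1
b (MIN): min(2, 0, 9) = 0
c (MIN): min(9, 6) = 6
North (MAX): max(1, 0, 6) = 6
d (MIN): min(4, 2) = 2
e (MIN): min(3, 8, 1) = 1
South (MAX): max(2, 1) = 2
f (MIN): min(7, 0, 6) = 0
g (MIN): min(3, 7) = 3
East (MAX): max(0, 3) = 3
S0 (MIN): min(6, 2, 3) = 2
MIN at S0 wants the lowest of {North=6, South=2, East=3}, so chooses South.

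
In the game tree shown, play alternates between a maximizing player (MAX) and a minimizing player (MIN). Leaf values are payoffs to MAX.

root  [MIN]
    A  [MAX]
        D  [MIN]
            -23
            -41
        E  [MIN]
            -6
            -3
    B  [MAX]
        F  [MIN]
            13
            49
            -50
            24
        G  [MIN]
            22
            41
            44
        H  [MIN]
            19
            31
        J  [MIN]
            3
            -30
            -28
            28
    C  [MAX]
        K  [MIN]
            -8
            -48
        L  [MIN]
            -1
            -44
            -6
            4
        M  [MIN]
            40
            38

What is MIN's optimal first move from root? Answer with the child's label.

D (MIN): min(-23, -41) = -41
E (MIN): min(-6, -3) = -6
A (MAX): max(-41, -6) = -6
F (MIN): min(13, 49, -50, 24) = -50
G (MIN): min(22, 41, 44) = 22
H (MIN): min(19, 31) = 19
J (MIN): min(3, -30, -28, 28) = -30
B (MAX): max(-50, 22, 19, -30) = 22
K (MIN): min(-8, -48) = -48
L (MIN): min(-1, -44, -6, 4) = -44
M (MIN): min(40, 38) = 38
C (MAX): max(-48, -44, 38) = 38
root (MIN): min(-6, 22, 38) = -6
MIN at root wants the lowest of {A=-6, B=22, C=38}, so chooses A.

A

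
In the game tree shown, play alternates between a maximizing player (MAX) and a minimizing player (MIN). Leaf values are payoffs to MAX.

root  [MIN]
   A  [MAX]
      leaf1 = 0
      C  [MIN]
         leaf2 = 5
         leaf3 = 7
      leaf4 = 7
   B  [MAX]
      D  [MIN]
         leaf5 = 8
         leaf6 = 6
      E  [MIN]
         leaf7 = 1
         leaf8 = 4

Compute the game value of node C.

5

C (MIN): min(5, 7) = 5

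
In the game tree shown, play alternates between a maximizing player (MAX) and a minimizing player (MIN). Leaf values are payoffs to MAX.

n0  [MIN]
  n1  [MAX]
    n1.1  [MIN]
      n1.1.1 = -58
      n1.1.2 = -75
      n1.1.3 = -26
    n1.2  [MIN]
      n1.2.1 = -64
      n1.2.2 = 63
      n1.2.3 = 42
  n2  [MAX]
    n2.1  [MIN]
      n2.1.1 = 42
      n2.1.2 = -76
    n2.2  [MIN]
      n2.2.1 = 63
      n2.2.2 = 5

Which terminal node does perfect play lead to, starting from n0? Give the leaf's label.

n1.2.1

n1.1 (MIN): min(-58, -75, -26) = -75
n1.2 (MIN): min(-64, 63, 42) = -64
n1 (MAX): max(-75, -64) = -64
n2.1 (MIN): min(42, -76) = -76
n2.2 (MIN): min(63, 5) = 5
n2 (MAX): max(-76, 5) = 5
n0 (MIN): min(-64, 5) = -64
At n0, MIN picks n1 (lowest: -64).
At n1, MAX picks n1.2 (highest: -64).
At n1.2, MIN picks n1.2.1 (lowest: -64).
Terminal value -64.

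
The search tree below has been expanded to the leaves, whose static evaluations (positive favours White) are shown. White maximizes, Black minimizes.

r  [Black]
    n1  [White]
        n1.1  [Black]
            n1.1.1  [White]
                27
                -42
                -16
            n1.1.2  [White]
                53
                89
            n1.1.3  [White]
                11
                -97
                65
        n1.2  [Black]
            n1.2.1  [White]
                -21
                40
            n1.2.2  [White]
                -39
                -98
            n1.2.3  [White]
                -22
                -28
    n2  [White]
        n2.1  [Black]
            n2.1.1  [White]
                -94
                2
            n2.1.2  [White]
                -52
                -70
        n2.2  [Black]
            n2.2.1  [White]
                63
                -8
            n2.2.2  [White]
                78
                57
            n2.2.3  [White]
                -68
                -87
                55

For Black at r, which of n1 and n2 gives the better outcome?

n1.1.1 (White): max(27, -42, -16) = 27
n1.1.2 (White): max(53, 89) = 89
n1.1.3 (White): max(11, -97, 65) = 65
n1.1 (Black): min(27, 89, 65) = 27
n1.2.1 (White): max(-21, 40) = 40
n1.2.2 (White): max(-39, -98) = -39
n1.2.3 (White): max(-22, -28) = -22
n1.2 (Black): min(40, -39, -22) = -39
n1 (White): max(27, -39) = 27
n2.1.1 (White): max(-94, 2) = 2
n2.1.2 (White): max(-52, -70) = -52
n2.1 (Black): min(2, -52) = -52
n2.2.1 (White): max(63, -8) = 63
n2.2.2 (White): max(78, 57) = 78
n2.2.3 (White): max(-68, -87, 55) = 55
n2.2 (Black): min(63, 78, 55) = 55
n2 (White): max(-52, 55) = 55
Black prefers the lower value; n1=27, n2=55. n1 is better since 27 < 55.

n1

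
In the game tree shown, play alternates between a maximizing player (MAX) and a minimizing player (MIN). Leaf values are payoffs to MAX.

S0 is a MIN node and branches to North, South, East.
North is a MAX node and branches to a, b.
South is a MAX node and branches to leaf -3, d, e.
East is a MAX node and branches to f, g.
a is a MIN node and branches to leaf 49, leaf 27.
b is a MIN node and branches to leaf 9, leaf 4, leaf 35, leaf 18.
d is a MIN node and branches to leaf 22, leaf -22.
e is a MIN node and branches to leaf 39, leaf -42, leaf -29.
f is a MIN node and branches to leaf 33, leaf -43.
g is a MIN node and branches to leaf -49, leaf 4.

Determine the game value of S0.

-43

a (MIN): min(49, 27) = 27
b (MIN): min(9, 4, 35, 18) = 4
North (MAX): max(27, 4) = 27
d (MIN): min(22, -22) = -22
e (MIN): min(39, -42, -29) = -42
South (MAX): max(-3, -22, -42) = -3
f (MIN): min(33, -43) = -43
g (MIN): min(-49, 4) = -49
East (MAX): max(-43, -49) = -43
S0 (MIN): min(27, -3, -43) = -43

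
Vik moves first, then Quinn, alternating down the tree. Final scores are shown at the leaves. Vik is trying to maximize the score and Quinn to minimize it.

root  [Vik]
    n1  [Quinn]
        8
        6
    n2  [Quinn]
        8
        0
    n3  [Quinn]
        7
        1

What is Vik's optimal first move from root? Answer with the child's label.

n1

n1 (Quinn): min(8, 6) = 6
n2 (Quinn): min(8, 0) = 0
n3 (Quinn): min(7, 1) = 1
root (Vik): max(6, 0, 1) = 6
Vik at root wants the highest of {n1=6, n2=0, n3=1}, so chooses n1.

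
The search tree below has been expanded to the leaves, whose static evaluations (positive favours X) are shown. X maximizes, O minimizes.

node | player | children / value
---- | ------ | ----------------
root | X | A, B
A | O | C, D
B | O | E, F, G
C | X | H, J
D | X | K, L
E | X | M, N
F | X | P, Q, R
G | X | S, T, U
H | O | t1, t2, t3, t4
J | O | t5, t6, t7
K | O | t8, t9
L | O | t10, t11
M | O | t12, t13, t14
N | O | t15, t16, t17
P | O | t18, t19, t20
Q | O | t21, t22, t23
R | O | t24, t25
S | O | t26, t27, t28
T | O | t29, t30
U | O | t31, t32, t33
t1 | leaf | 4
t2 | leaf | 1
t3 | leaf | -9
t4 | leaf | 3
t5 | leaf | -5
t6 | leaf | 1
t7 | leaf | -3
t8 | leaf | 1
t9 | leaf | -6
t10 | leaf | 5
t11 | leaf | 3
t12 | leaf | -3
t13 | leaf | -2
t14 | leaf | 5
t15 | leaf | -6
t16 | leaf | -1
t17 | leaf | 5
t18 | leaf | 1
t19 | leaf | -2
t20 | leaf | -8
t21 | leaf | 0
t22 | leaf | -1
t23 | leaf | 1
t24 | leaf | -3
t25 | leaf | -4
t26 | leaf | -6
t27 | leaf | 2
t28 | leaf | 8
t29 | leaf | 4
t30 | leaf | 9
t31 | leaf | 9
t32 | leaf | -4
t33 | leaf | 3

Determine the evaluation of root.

-3

H (O): min(4, 1, -9, 3) = -9
J (O): min(-5, 1, -3) = -5
C (X): max(-9, -5) = -5
K (O): min(1, -6) = -6
L (O): min(5, 3) = 3
D (X): max(-6, 3) = 3
A (O): min(-5, 3) = -5
M (O): min(-3, -2, 5) = -3
N (O): min(-6, -1, 5) = -6
E (X): max(-3, -6) = -3
P (O): min(1, -2, -8) = -8
Q (O): min(0, -1, 1) = -1
R (O): min(-3, -4) = -4
F (X): max(-8, -1, -4) = -1
S (O): min(-6, 2, 8) = -6
T (O): min(4, 9) = 4
U (O): min(9, -4, 3) = -4
G (X): max(-6, 4, -4) = 4
B (O): min(-3, -1, 4) = -3
root (X): max(-5, -3) = -3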